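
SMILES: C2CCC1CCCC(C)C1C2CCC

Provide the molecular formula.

Heavy atoms from the SMILES: 14 C.
Implicit hydrogens by atom environment:
  8 × C: 2 H each → 16
  4 × C: 1 H each → 4
  2 × C: 3 H each → 6
  Total hydrogens = 26.
Molecular formula: C14H26

C14H26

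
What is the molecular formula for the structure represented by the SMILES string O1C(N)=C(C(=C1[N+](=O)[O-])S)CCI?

Heavy atoms from the SMILES: 6 C, 1 I, 2 N, 3 O, 1 S.
Implicit hydrogens by atom environment:
  4 × C (aromatic): no H
  2 × C: 2 H each → 4
  1 × I: no H
  1 × N: 2 H
  1 × N (charge +1): no H
  1 × O (aromatic): no H
  1 × O: no H
  1 × O (charge -1): no H
  1 × S: 1 H
  Total hydrogens = 7.
Molecular formula: C6H7IN2O3S

C6H7IN2O3S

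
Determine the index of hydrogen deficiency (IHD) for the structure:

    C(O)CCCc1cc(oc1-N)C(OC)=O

Molecular formula from the SMILES: C10H15NO4.
DoU = (2C + 2 + N − H − X)/2 = (2·10 + 2 + 1 − 15 − 0)/2 = 8/2 = 4.
(Structurally: 1 ring(s) + 3 π bond(s) = 4.)

4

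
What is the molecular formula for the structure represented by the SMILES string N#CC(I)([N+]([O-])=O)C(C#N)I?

C4HI2N3O2

Heavy atoms from the SMILES: 4 C, 2 I, 3 N, 2 O.
Implicit hydrogens by atom environment:
  3 × C: no H
  2 × I: no H
  2 × N: no H
  1 × C: 1 H
  1 × N (charge +1): no H
  1 × O: no H
  1 × O (charge -1): no H
  Total hydrogens = 1.
Molecular formula: C4HI2N3O2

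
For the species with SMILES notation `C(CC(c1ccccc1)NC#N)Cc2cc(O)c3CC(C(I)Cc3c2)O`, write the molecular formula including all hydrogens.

Heavy atoms from the SMILES: 21 C, 1 I, 2 N, 2 O.
Implicit hydrogens by atom environment:
  7 × C (aromatic): 1 H each → 7
  5 × C: 2 H each → 10
  5 × C (aromatic): no H
  3 × C: 1 H each → 3
  2 × O: 1 H each → 2
  1 × C: no H
  1 × I: no H
  1 × N: 1 H
  1 × N: no H
  Total hydrogens = 23.
Molecular formula: C21H23IN2O2

C21H23IN2O2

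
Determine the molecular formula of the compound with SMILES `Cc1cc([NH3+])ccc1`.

C7H10N+

Heavy atoms from the SMILES: 7 C, 1 N.
Implicit hydrogens by atom environment:
  4 × C (aromatic): 1 H each → 4
  2 × C (aromatic): no H
  1 × C: 3 H
  1 × N (charge +1): 3 H
  Total hydrogens = 10.
Net charge +1.
Molecular formula: C7H10N+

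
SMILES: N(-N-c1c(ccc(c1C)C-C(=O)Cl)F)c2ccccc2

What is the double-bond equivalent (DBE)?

9

Molecular formula from the SMILES: C15H14ClFN2O.
DoU = (2C + 2 + N − H − X)/2 = (2·15 + 2 + 2 − 14 − 2)/2 = 18/2 = 9.
(Structurally: 2 ring(s) + 7 π bond(s) = 9.)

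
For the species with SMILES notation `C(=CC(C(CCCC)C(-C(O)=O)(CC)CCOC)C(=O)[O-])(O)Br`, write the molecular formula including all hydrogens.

C16H26BrO6-

Heavy atoms from the SMILES: 1 Br, 16 C, 6 O.
Implicit hydrogens by atom environment:
  6 × C: 2 H each → 12
  4 × C: no H
  3 × C: 3 H each → 9
  3 × C: 1 H each → 3
  3 × O: no H
  2 × O: 1 H each → 2
  1 × Br: no H
  1 × O (charge -1): no H
  Total hydrogens = 26.
Net charge -1.
Molecular formula: C16H26BrO6-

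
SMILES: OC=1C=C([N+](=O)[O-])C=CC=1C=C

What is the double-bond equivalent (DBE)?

6

Molecular formula from the SMILES: C8H7NO3.
DoU = (2C + 2 + N − H − X)/2 = (2·8 + 2 + 1 − 7 − 0)/2 = 12/2 = 6.
(Structurally: 1 ring(s) + 5 π bond(s) = 6.)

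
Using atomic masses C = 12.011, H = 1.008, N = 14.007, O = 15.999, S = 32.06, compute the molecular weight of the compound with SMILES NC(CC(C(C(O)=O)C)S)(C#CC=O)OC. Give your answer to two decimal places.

245.29

Molecular formula: C10H15NO4S.
M = 10×12.011 + 15×1.008 + 1×14.007 + 4×15.999 + 1×32.06 = 245.29 g/mol.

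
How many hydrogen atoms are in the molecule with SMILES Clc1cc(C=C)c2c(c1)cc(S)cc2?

Hydrogens are implicit in SMILES; fill each atom to its normal valence:
  5 × C (aromatic): 1 H each → 5
  5 × C (aromatic): no H
  1 × C: 2 H
  1 × C: 1 H
  1 × Cl: no H
  1 × S: 1 H
  Total hydrogens = 9.

9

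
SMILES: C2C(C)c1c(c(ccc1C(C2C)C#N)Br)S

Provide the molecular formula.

Heavy atoms from the SMILES: 1 Br, 13 C, 1 N, 1 S.
Implicit hydrogens by atom environment:
  4 × C (aromatic): no H
  3 × C: 1 H each → 3
  2 × C: 3 H each → 6
  2 × C (aromatic): 1 H each → 2
  1 × Br: no H
  1 × C: 2 H
  1 × C: no H
  1 × N: no H
  1 × S: 1 H
  Total hydrogens = 14.
Molecular formula: C13H14BrNS

C13H14BrNS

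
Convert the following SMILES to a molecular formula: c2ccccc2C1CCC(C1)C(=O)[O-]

C12H13O2-

Heavy atoms from the SMILES: 12 C, 2 O.
Implicit hydrogens by atom environment:
  5 × C (aromatic): 1 H each → 5
  3 × C: 2 H each → 6
  2 × C: 1 H each → 2
  1 × C (aromatic): no H
  1 × C: no H
  1 × O: no H
  1 × O (charge -1): no H
  Total hydrogens = 13.
Net charge -1.
Molecular formula: C12H13O2-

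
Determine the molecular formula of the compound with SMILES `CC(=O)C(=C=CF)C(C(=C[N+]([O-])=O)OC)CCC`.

Heavy atoms from the SMILES: 12 C, 1 F, 1 N, 4 O.
Implicit hydrogens by atom environment:
  4 × C: no H
  3 × C: 3 H each → 9
  3 × C: 1 H each → 3
  3 × O: no H
  2 × C: 2 H each → 4
  1 × F: no H
  1 × N (charge +1): no H
  1 × O (charge -1): no H
  Total hydrogens = 16.
Molecular formula: C12H16FNO4

C12H16FNO4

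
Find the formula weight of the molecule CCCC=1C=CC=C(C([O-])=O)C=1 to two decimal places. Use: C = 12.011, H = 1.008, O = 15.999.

163.20

Molecular formula: C10H11O2-.
M = 10×12.011 + 11×1.008 + 2×15.999 = 163.20 g/mol.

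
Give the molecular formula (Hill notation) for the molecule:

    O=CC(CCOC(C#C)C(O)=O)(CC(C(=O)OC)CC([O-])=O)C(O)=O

C15H17O10-

Heavy atoms from the SMILES: 15 C, 10 O.
Implicit hydrogens by atom environment:
  7 × O: no H
  6 × C: no H
  4 × C: 2 H each → 8
  4 × C: 1 H each → 4
  2 × O: 1 H each → 2
  1 × C: 3 H
  1 × O (charge -1): no H
  Total hydrogens = 17.
Net charge -1.
Molecular formula: C15H17O10-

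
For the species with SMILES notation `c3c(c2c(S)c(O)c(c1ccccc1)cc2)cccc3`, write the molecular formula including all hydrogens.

Heavy atoms from the SMILES: 18 C, 1 O, 1 S.
Implicit hydrogens by atom environment:
  12 × C (aromatic): 1 H each → 12
  6 × C (aromatic): no H
  1 × O: 1 H
  1 × S: 1 H
  Total hydrogens = 14.
Molecular formula: C18H14OS

C18H14OS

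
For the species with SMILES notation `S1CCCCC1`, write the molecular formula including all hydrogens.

C5H10S

Heavy atoms from the SMILES: 5 C, 1 S.
Implicit hydrogens by atom environment:
  5 × C: 2 H each → 10
  1 × S: no H
  Total hydrogens = 10.
Molecular formula: C5H10S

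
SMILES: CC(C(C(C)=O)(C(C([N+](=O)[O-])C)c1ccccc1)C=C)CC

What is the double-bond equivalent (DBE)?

Molecular formula from the SMILES: C18H25NO3.
DoU = (2C + 2 + N − H − X)/2 = (2·18 + 2 + 1 − 25 − 0)/2 = 14/2 = 7.
(Structurally: 1 ring(s) + 6 π bond(s) = 7.)

7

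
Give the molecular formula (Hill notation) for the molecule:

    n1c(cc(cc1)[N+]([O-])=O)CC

Heavy atoms from the SMILES: 7 C, 2 N, 2 O.
Implicit hydrogens by atom environment:
  3 × C (aromatic): 1 H each → 3
  2 × C (aromatic): no H
  1 × C: 3 H
  1 × C: 2 H
  1 × N (aromatic): no H
  1 × N (charge +1): no H
  1 × O: no H
  1 × O (charge -1): no H
  Total hydrogens = 8.
Molecular formula: C7H8N2O2

C7H8N2O2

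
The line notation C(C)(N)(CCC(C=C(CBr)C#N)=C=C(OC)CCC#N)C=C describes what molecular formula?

Heavy atoms from the SMILES: 1 Br, 17 C, 3 N, 1 O.
Implicit hydrogens by atom environment:
  7 × C: no H
  6 × C: 2 H each → 12
  2 × C: 3 H each → 6
  2 × C: 1 H each → 2
  2 × N: no H
  1 × Br: no H
  1 × N: 2 H
  1 × O: no H
  Total hydrogens = 22.
Molecular formula: C17H22BrN3O

C17H22BrN3O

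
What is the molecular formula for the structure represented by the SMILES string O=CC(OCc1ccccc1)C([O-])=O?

Heavy atoms from the SMILES: 10 C, 4 O.
Implicit hydrogens by atom environment:
  5 × C (aromatic): 1 H each → 5
  3 × O: no H
  2 × C: 1 H each → 2
  1 × C: 2 H
  1 × C: no H
  1 × C (aromatic): no H
  1 × O (charge -1): no H
  Total hydrogens = 9.
Net charge -1.
Molecular formula: C10H9O4-

C10H9O4-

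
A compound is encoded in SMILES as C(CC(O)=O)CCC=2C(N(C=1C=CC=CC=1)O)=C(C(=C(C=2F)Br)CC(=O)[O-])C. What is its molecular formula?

Heavy atoms from the SMILES: 1 Br, 20 C, 1 F, 1 N, 5 O.
Implicit hydrogens by atom environment:
  7 × C (aromatic): no H
  5 × C: 2 H each → 10
  5 × C (aromatic): 1 H each → 5
  2 × C: no H
  2 × O: 1 H each → 2
  2 × O: no H
  1 × Br: no H
  1 × C: 3 H
  1 × F: no H
  1 × N: no H
  1 × O (charge -1): no H
  Total hydrogens = 20.
Net charge -1.
Molecular formula: C20H20BrFNO5-

C20H20BrFNO5-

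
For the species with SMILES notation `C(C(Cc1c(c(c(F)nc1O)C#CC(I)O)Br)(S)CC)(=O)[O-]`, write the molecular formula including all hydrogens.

Heavy atoms from the SMILES: 1 Br, 13 C, 1 F, 1 I, 1 N, 4 O, 1 S.
Implicit hydrogens by atom environment:
  5 × C (aromatic): no H
  4 × C: no H
  2 × C: 2 H each → 4
  2 × O: 1 H each → 2
  1 × Br: no H
  1 × C: 3 H
  1 × C: 1 H
  1 × F: no H
  1 × I: no H
  1 × N (aromatic): no H
  1 × O: no H
  1 × O (charge -1): no H
  1 × S: 1 H
  Total hydrogens = 11.
Net charge -1.
Molecular formula: C13H11BrFINO4S-

C13H11BrFINO4S-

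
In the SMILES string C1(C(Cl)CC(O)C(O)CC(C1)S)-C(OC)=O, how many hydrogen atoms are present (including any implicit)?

17

Hydrogens are implicit in SMILES; fill each atom to its normal valence:
  5 × C: 1 H each → 5
  3 × C: 2 H each → 6
  2 × O: 1 H each → 2
  2 × O: no H
  1 × C: 3 H
  1 × C: no H
  1 × Cl: no H
  1 × S: 1 H
  Total hydrogens = 17.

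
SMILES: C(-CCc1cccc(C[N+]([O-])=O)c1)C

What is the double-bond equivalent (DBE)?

5

Molecular formula from the SMILES: C11H15NO2.
DoU = (2C + 2 + N − H − X)/2 = (2·11 + 2 + 1 − 15 − 0)/2 = 10/2 = 5.
(Structurally: 1 ring(s) + 4 π bond(s) = 5.)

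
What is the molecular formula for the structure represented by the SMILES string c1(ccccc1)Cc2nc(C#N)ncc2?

C12H9N3

Heavy atoms from the SMILES: 12 C, 3 N.
Implicit hydrogens by atom environment:
  7 × C (aromatic): 1 H each → 7
  3 × C (aromatic): no H
  2 × N (aromatic): no H
  1 × C: 2 H
  1 × C: no H
  1 × N: no H
  Total hydrogens = 9.
Molecular formula: C12H9N3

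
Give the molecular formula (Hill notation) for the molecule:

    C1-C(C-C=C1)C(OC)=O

C7H10O2

Heavy atoms from the SMILES: 7 C, 2 O.
Implicit hydrogens by atom environment:
  3 × C: 1 H each → 3
  2 × C: 2 H each → 4
  2 × O: no H
  1 × C: 3 H
  1 × C: no H
  Total hydrogens = 10.
Molecular formula: C7H10O2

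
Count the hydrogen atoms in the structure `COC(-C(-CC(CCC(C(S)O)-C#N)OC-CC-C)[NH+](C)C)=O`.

31

Hydrogens are implicit in SMILES; fill each atom to its normal valence:
  6 × C: 2 H each → 12
  4 × C: 3 H each → 12
  4 × C: 1 H each → 4
  3 × O: no H
  2 × C: no H
  1 × N (charge +1): 1 H
  1 × N: no H
  1 × O: 1 H
  1 × S: 1 H
  Total hydrogens = 31.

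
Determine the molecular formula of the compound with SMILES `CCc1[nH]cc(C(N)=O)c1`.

Heavy atoms from the SMILES: 7 C, 2 N, 1 O.
Implicit hydrogens by atom environment:
  2 × C (aromatic): 1 H each → 2
  2 × C (aromatic): no H
  1 × C: 3 H
  1 × C: 2 H
  1 × C: no H
  1 × N: 2 H
  1 × N (aromatic): 1 H
  1 × O: no H
  Total hydrogens = 10.
Molecular formula: C7H10N2O

C7H10N2O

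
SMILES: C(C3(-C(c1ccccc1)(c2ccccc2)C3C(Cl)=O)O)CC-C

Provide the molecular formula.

Heavy atoms from the SMILES: 20 C, 1 Cl, 2 O.
Implicit hydrogens by atom environment:
  10 × C (aromatic): 1 H each → 10
  3 × C: 2 H each → 6
  3 × C: no H
  2 × C (aromatic): no H
  1 × C: 3 H
  1 × C: 1 H
  1 × Cl: no H
  1 × O: 1 H
  1 × O: no H
  Total hydrogens = 21.
Molecular formula: C20H21ClO2

C20H21ClO2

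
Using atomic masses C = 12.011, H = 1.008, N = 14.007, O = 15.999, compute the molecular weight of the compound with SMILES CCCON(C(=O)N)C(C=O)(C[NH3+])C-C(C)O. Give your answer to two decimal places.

248.30

Molecular formula: C10H22N3O4+.
M = 10×12.011 + 22×1.008 + 3×14.007 + 4×15.999 = 248.30 g/mol.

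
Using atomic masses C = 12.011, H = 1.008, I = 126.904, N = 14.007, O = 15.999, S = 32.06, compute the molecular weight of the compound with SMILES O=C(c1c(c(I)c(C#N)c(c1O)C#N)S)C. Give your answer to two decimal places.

Molecular formula: C10H5IN2O2S.
M = 10×12.011 + 5×1.008 + 1×126.904 + 2×14.007 + 2×15.999 + 1×32.06 = 344.13 g/mol.

344.13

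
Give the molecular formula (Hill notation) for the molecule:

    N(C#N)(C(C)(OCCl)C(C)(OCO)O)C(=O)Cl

Heavy atoms from the SMILES: 8 C, 2 Cl, 2 N, 5 O.
Implicit hydrogens by atom environment:
  4 × C: no H
  3 × O: no H
  2 × C: 3 H each → 6
  2 × C: 2 H each → 4
  2 × Cl: no H
  2 × N: no H
  2 × O: 1 H each → 2
  Total hydrogens = 12.
Molecular formula: C8H12Cl2N2O5

C8H12Cl2N2O5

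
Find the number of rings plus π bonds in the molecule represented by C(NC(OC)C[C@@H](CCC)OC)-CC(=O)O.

Molecular formula from the SMILES: C11H23NO4.
DoU = (2C + 2 + N − H − X)/2 = (2·11 + 2 + 1 − 23 − 0)/2 = 2/2 = 1.
(Structurally: 0 ring(s) + 1 π bond(s) = 1.)

1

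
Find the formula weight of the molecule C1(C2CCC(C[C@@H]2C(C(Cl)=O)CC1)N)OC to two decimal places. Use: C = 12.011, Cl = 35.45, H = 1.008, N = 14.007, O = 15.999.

245.75

Molecular formula: C12H20ClNO2.
M = 12×12.011 + 1×35.45 + 20×1.008 + 1×14.007 + 2×15.999 = 245.75 g/mol.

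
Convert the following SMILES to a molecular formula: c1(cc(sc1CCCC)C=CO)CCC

C13H20OS

Heavy atoms from the SMILES: 13 C, 1 O, 1 S.
Implicit hydrogens by atom environment:
  5 × C: 2 H each → 10
  3 × C (aromatic): no H
  2 × C: 3 H each → 6
  2 × C: 1 H each → 2
  1 × C (aromatic): 1 H
  1 × O: 1 H
  1 × S (aromatic): no H
  Total hydrogens = 20.
Molecular formula: C13H20OS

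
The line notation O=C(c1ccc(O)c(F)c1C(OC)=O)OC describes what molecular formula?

C10H9FO5

Heavy atoms from the SMILES: 10 C, 1 F, 5 O.
Implicit hydrogens by atom environment:
  4 × C (aromatic): no H
  4 × O: no H
  2 × C: 3 H each → 6
  2 × C (aromatic): 1 H each → 2
  2 × C: no H
  1 × F: no H
  1 × O: 1 H
  Total hydrogens = 9.
Molecular formula: C10H9FO5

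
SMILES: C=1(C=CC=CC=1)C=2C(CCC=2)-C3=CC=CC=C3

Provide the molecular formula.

Heavy atoms from the SMILES: 17 C.
Implicit hydrogens by atom environment:
  10 × C (aromatic): 1 H each → 10
  2 × C: 2 H each → 4
  2 × C: 1 H each → 2
  2 × C (aromatic): no H
  1 × C: no H
  Total hydrogens = 16.
Molecular formula: C17H16

C17H16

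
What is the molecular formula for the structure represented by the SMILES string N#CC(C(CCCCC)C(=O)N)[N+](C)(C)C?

Heavy atoms from the SMILES: 12 C, 3 N, 1 O.
Implicit hydrogens by atom environment:
  4 × C: 3 H each → 12
  4 × C: 2 H each → 8
  2 × C: 1 H each → 2
  2 × C: no H
  1 × N: 2 H
  1 × N: no H
  1 × N (charge +1): no H
  1 × O: no H
  Total hydrogens = 24.
Net charge +1.
Molecular formula: C12H24N3O+

C12H24N3O+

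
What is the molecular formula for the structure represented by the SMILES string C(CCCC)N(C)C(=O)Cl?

Heavy atoms from the SMILES: 7 C, 1 Cl, 1 N, 1 O.
Implicit hydrogens by atom environment:
  4 × C: 2 H each → 8
  2 × C: 3 H each → 6
  1 × C: no H
  1 × Cl: no H
  1 × N: no H
  1 × O: no H
  Total hydrogens = 14.
Molecular formula: C7H14ClNO

C7H14ClNO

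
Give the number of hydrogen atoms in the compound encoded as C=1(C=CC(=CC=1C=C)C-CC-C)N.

17

Hydrogens are implicit in SMILES; fill each atom to its normal valence:
  4 × C: 2 H each → 8
  3 × C (aromatic): 1 H each → 3
  3 × C (aromatic): no H
  1 × C: 3 H
  1 × C: 1 H
  1 × N: 2 H
  Total hydrogens = 17.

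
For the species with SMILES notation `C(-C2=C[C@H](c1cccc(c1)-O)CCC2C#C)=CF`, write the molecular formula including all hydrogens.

Heavy atoms from the SMILES: 16 C, 1 F, 1 O.
Implicit hydrogens by atom environment:
  6 × C: 1 H each → 6
  4 × C (aromatic): 1 H each → 4
  2 × C: 2 H each → 4
  2 × C: no H
  2 × C (aromatic): no H
  1 × F: no H
  1 × O: 1 H
  Total hydrogens = 15.
Molecular formula: C16H15FO

C16H15FO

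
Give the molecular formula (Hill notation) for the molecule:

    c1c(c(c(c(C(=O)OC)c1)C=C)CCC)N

Heavy atoms from the SMILES: 13 C, 1 N, 2 O.
Implicit hydrogens by atom environment:
  4 × C (aromatic): no H
  3 × C: 2 H each → 6
  2 × C: 3 H each → 6
  2 × C (aromatic): 1 H each → 2
  2 × O: no H
  1 × C: 1 H
  1 × C: no H
  1 × N: 2 H
  Total hydrogens = 17.
Molecular formula: C13H17NO2

C13H17NO2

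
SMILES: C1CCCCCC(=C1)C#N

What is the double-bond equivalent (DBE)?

Molecular formula from the SMILES: C9H13N.
DoU = (2C + 2 + N − H − X)/2 = (2·9 + 2 + 1 − 13 − 0)/2 = 8/2 = 4.
(Structurally: 1 ring(s) + 3 π bond(s) = 4.)

4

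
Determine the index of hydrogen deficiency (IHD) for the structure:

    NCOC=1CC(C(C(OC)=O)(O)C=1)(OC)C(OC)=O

Molecular formula from the SMILES: C11H17NO7.
DoU = (2C + 2 + N − H − X)/2 = (2·11 + 2 + 1 − 17 − 0)/2 = 8/2 = 4.
(Structurally: 1 ring(s) + 3 π bond(s) = 4.)

4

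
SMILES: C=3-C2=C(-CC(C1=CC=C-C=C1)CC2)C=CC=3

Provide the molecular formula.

C16H16

Heavy atoms from the SMILES: 16 C.
Implicit hydrogens by atom environment:
  9 × C (aromatic): 1 H each → 9
  3 × C: 2 H each → 6
  3 × C (aromatic): no H
  1 × C: 1 H
  Total hydrogens = 16.
Molecular formula: C16H16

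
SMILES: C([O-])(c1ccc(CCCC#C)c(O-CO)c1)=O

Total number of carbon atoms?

13

The symbol for carbon appears 13 times in the SMILES. Lowercase c denotes aromatic carbon and counts toward C.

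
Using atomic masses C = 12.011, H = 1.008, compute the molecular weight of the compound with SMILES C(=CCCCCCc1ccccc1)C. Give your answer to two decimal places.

Molecular formula: C14H20.
M = 14×12.011 + 20×1.008 = 188.31 g/mol.

188.31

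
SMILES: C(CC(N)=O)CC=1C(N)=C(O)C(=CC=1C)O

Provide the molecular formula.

C11H16N2O3

Heavy atoms from the SMILES: 11 C, 2 N, 3 O.
Implicit hydrogens by atom environment:
  5 × C (aromatic): no H
  3 × C: 2 H each → 6
  2 × N: 2 H each → 4
  2 × O: 1 H each → 2
  1 × C: 3 H
  1 × C (aromatic): 1 H
  1 × C: no H
  1 × O: no H
  Total hydrogens = 16.
Molecular formula: C11H16N2O3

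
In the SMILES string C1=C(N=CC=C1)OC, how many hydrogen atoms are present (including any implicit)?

7

Hydrogens are implicit in SMILES; fill each atom to its normal valence:
  4 × C (aromatic): 1 H each → 4
  1 × C: 3 H
  1 × C (aromatic): no H
  1 × N (aromatic): no H
  1 × O: no H
  Total hydrogens = 7.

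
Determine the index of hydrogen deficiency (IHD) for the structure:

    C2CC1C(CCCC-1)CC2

Molecular formula from the SMILES: C10H18.
DoU = (2C + 2 + N − H − X)/2 = (2·10 + 2 + 0 − 18 − 0)/2 = 4/2 = 2.
(Structurally: 2 ring(s) + 0 π bond(s) = 2.)

2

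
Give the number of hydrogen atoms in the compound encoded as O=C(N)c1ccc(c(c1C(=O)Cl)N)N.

8

Hydrogens are implicit in SMILES; fill each atom to its normal valence:
  4 × C (aromatic): no H
  3 × N: 2 H each → 6
  2 × C (aromatic): 1 H each → 2
  2 × C: no H
  2 × O: no H
  1 × Cl: no H
  Total hydrogens = 8.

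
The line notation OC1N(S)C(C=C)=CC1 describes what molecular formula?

Heavy atoms from the SMILES: 6 C, 1 N, 1 O, 1 S.
Implicit hydrogens by atom environment:
  3 × C: 1 H each → 3
  2 × C: 2 H each → 4
  1 × C: no H
  1 × N: no H
  1 × O: 1 H
  1 × S: 1 H
  Total hydrogens = 9.
Molecular formula: C6H9NOS

C6H9NOS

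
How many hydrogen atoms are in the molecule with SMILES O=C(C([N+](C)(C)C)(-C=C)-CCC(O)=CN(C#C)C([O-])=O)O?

Hydrogens are implicit in SMILES; fill each atom to its normal valence:
  5 × C: no H
  3 × C: 3 H each → 9
  3 × C: 2 H each → 6
  3 × C: 1 H each → 3
  2 × O: 1 H each → 2
  2 × O: no H
  1 × N: no H
  1 × N (charge +1): no H
  1 × O (charge -1): no H
  Total hydrogens = 20.

20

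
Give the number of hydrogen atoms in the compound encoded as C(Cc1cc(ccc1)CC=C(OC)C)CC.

Hydrogens are implicit in SMILES; fill each atom to its normal valence:
  4 × C: 2 H each → 8
  4 × C (aromatic): 1 H each → 4
  3 × C: 3 H each → 9
  2 × C (aromatic): no H
  1 × C: 1 H
  1 × C: no H
  1 × O: no H
  Total hydrogens = 22.

22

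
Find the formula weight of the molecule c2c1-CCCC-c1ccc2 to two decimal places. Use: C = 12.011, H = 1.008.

132.21

Molecular formula: C10H12.
M = 10×12.011 + 12×1.008 = 132.21 g/mol.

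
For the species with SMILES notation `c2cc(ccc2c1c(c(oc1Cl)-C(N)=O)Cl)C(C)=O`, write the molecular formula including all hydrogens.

C13H9Cl2NO3

Heavy atoms from the SMILES: 13 C, 2 Cl, 1 N, 3 O.
Implicit hydrogens by atom environment:
  6 × C (aromatic): no H
  4 × C (aromatic): 1 H each → 4
  2 × C: no H
  2 × Cl: no H
  2 × O: no H
  1 × C: 3 H
  1 × N: 2 H
  1 × O (aromatic): no H
  Total hydrogens = 9.
Molecular formula: C13H9Cl2NO3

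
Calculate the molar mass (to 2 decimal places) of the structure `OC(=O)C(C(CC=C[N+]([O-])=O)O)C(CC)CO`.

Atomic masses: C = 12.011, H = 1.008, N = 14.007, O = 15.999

247.25

Molecular formula: C10H17NO6.
M = 10×12.011 + 17×1.008 + 1×14.007 + 6×15.999 = 247.25 g/mol.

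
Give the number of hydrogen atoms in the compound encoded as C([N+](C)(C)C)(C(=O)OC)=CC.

16

Hydrogens are implicit in SMILES; fill each atom to its normal valence:
  5 × C: 3 H each → 15
  2 × C: no H
  2 × O: no H
  1 × C: 1 H
  1 × N (charge +1): no H
  Total hydrogens = 16.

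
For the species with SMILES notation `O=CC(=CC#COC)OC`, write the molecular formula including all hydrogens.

Heavy atoms from the SMILES: 7 C, 3 O.
Implicit hydrogens by atom environment:
  3 × C: no H
  3 × O: no H
  2 × C: 3 H each → 6
  2 × C: 1 H each → 2
  Total hydrogens = 8.
Molecular formula: C7H8O3

C7H8O3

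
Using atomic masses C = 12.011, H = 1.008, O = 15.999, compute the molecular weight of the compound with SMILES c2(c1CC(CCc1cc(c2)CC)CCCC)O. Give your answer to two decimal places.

Molecular formula: C16H24O.
M = 16×12.011 + 24×1.008 + 1×15.999 = 232.37 g/mol.

232.37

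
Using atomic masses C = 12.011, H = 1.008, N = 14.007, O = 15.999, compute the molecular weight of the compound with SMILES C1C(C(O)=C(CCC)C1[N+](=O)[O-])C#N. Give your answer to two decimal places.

Molecular formula: C9H12N2O3.
M = 9×12.011 + 12×1.008 + 2×14.007 + 3×15.999 = 196.21 g/mol.

196.21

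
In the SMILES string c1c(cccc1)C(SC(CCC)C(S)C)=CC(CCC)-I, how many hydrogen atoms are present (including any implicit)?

Hydrogens are implicit in SMILES; fill each atom to its normal valence:
  5 × C (aromatic): 1 H each → 5
  4 × C: 2 H each → 8
  4 × C: 1 H each → 4
  3 × C: 3 H each → 9
  1 × C: no H
  1 × C (aromatic): no H
  1 × I: no H
  1 × S: 1 H
  1 × S: no H
  Total hydrogens = 27.

27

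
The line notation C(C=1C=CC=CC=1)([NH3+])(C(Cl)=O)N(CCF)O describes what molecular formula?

Heavy atoms from the SMILES: 10 C, 1 Cl, 1 F, 2 N, 2 O.
Implicit hydrogens by atom environment:
  5 × C (aromatic): 1 H each → 5
  2 × C: 2 H each → 4
  2 × C: no H
  1 × C (aromatic): no H
  1 × Cl: no H
  1 × F: no H
  1 × N (charge +1): 3 H
  1 × N: no H
  1 × O: 1 H
  1 × O: no H
  Total hydrogens = 13.
Net charge +1.
Molecular formula: C10H13ClFN2O2+

C10H13ClFN2O2+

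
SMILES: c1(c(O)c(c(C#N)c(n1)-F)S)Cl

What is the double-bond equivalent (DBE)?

6

Molecular formula from the SMILES: C6H2ClFN2OS.
DoU = (2C + 2 + N − H − X)/2 = (2·6 + 2 + 2 − 2 − 2)/2 = 12/2 = 6.
(Structurally: 1 ring(s) + 5 π bond(s) = 6.)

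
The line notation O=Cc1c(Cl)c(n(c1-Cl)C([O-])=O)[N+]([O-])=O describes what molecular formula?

Heavy atoms from the SMILES: 6 C, 2 Cl, 2 N, 5 O.
Implicit hydrogens by atom environment:
  4 × C (aromatic): no H
  3 × O: no H
  2 × Cl: no H
  2 × O (charge -1): no H
  1 × C: 1 H
  1 × C: no H
  1 × N (aromatic): no H
  1 × N (charge +1): no H
  Total hydrogens = 1.
Net charge -1.
Molecular formula: C6HCl2N2O5-

C6HCl2N2O5-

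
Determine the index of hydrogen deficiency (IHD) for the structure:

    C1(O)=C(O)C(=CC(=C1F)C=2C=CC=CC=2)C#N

10

Molecular formula from the SMILES: C13H8FNO2.
DoU = (2C + 2 + N − H − X)/2 = (2·13 + 2 + 1 − 8 − 1)/2 = 20/2 = 10.
(Structurally: 2 ring(s) + 8 π bond(s) = 10.)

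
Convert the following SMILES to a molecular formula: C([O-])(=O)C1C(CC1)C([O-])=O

Heavy atoms from the SMILES: 6 C, 4 O.
Implicit hydrogens by atom environment:
  2 × C: 2 H each → 4
  2 × C: 1 H each → 2
  2 × C: no H
  2 × O: no H
  2 × O (charge -1): no H
  Total hydrogens = 6.
Net charge -2.
Molecular formula: [C6H6O4]2-

[C6H6O4]2-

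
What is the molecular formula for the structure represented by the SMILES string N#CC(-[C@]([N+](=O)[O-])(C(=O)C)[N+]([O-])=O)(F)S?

Heavy atoms from the SMILES: 5 C, 1 F, 3 N, 5 O, 1 S.
Implicit hydrogens by atom environment:
  4 × C: no H
  3 × O: no H
  2 × N (charge +1): no H
  2 × O (charge -1): no H
  1 × C: 3 H
  1 × F: no H
  1 × N: no H
  1 × S: 1 H
  Total hydrogens = 4.
Molecular formula: C5H4FN3O5S

C5H4FN3O5S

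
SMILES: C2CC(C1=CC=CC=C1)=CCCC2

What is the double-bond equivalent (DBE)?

6

Molecular formula from the SMILES: C13H16.
DoU = (2C + 2 + N − H − X)/2 = (2·13 + 2 + 0 − 16 − 0)/2 = 12/2 = 6.
(Structurally: 2 ring(s) + 4 π bond(s) = 6.)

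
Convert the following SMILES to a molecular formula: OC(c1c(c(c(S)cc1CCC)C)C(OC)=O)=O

Heavy atoms from the SMILES: 13 C, 4 O, 1 S.
Implicit hydrogens by atom environment:
  5 × C (aromatic): no H
  3 × C: 3 H each → 9
  3 × O: no H
  2 × C: 2 H each → 4
  2 × C: no H
  1 × C (aromatic): 1 H
  1 × O: 1 H
  1 × S: 1 H
  Total hydrogens = 16.
Molecular formula: C13H16O4S

C13H16O4S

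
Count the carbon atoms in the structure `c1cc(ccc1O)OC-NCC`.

The symbol for carbon appears 9 times in the SMILES. Lowercase c denotes aromatic carbon and counts toward C.

9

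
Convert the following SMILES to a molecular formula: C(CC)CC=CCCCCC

Heavy atoms from the SMILES: 11 C.
Implicit hydrogens by atom environment:
  7 × C: 2 H each → 14
  2 × C: 3 H each → 6
  2 × C: 1 H each → 2
  Total hydrogens = 22.
Molecular formula: C11H22

C11H22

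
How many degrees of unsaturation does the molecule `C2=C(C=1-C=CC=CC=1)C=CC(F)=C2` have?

8

Molecular formula from the SMILES: C12H9F.
DoU = (2C + 2 + N − H − X)/2 = (2·12 + 2 + 0 − 9 − 1)/2 = 16/2 = 8.
(Structurally: 2 ring(s) + 6 π bond(s) = 8.)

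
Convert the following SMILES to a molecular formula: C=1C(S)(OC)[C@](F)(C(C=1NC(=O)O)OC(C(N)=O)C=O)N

C10H14FN3O6S

Heavy atoms from the SMILES: 10 C, 1 F, 3 N, 6 O, 1 S.
Implicit hydrogens by atom environment:
  5 × C: no H
  5 × O: no H
  4 × C: 1 H each → 4
  2 × N: 2 H each → 4
  1 × C: 3 H
  1 × F: no H
  1 × N: 1 H
  1 × O: 1 H
  1 × S: 1 H
  Total hydrogens = 14.
Molecular formula: C10H14FN3O6S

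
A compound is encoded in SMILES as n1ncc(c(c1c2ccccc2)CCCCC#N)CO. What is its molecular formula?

Heavy atoms from the SMILES: 16 C, 3 N, 1 O.
Implicit hydrogens by atom environment:
  6 × C (aromatic): 1 H each → 6
  5 × C: 2 H each → 10
  4 × C (aromatic): no H
  2 × N (aromatic): no H
  1 × C: no H
  1 × N: no H
  1 × O: 1 H
  Total hydrogens = 17.
Molecular formula: C16H17N3O

C16H17N3O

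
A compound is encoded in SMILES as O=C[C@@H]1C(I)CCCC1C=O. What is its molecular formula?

C8H11IO2

Heavy atoms from the SMILES: 8 C, 1 I, 2 O.
Implicit hydrogens by atom environment:
  5 × C: 1 H each → 5
  3 × C: 2 H each → 6
  2 × O: no H
  1 × I: no H
  Total hydrogens = 11.
Molecular formula: C8H11IO2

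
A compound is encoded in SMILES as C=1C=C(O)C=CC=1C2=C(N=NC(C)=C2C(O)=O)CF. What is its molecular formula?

Heavy atoms from the SMILES: 13 C, 1 F, 2 N, 3 O.
Implicit hydrogens by atom environment:
  6 × C (aromatic): no H
  4 × C (aromatic): 1 H each → 4
  2 × N (aromatic): no H
  2 × O: 1 H each → 2
  1 × C: 3 H
  1 × C: 2 H
  1 × C: no H
  1 × F: no H
  1 × O: no H
  Total hydrogens = 11.
Molecular formula: C13H11FN2O3

C13H11FN2O3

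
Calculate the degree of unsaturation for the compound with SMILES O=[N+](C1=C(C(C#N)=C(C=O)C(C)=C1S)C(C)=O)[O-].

9

Molecular formula from the SMILES: C11H8N2O4S.
DoU = (2C + 2 + N − H − X)/2 = (2·11 + 2 + 2 − 8 − 0)/2 = 18/2 = 9.
(Structurally: 1 ring(s) + 8 π bond(s) = 9.)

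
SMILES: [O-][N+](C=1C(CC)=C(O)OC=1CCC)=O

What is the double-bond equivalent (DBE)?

4

Molecular formula from the SMILES: C9H13NO4.
DoU = (2C + 2 + N − H − X)/2 = (2·9 + 2 + 1 − 13 − 0)/2 = 8/2 = 4.
(Structurally: 1 ring(s) + 3 π bond(s) = 4.)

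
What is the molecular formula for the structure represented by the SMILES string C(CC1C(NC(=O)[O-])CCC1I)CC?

Heavy atoms from the SMILES: 10 C, 1 I, 1 N, 2 O.
Implicit hydrogens by atom environment:
  5 × C: 2 H each → 10
  3 × C: 1 H each → 3
  1 × C: 3 H
  1 × C: no H
  1 × I: no H
  1 × N: 1 H
  1 × O: no H
  1 × O (charge -1): no H
  Total hydrogens = 17.
Net charge -1.
Molecular formula: C10H17INO2-

C10H17INO2-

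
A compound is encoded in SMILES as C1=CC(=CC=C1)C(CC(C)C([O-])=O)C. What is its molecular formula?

C12H15O2-

Heavy atoms from the SMILES: 12 C, 2 O.
Implicit hydrogens by atom environment:
  5 × C (aromatic): 1 H each → 5
  2 × C: 3 H each → 6
  2 × C: 1 H each → 2
  1 × C: 2 H
  1 × C: no H
  1 × C (aromatic): no H
  1 × O: no H
  1 × O (charge -1): no H
  Total hydrogens = 15.
Net charge -1.
Molecular formula: C12H15O2-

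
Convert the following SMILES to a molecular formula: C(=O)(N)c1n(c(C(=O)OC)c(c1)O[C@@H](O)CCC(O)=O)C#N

Heavy atoms from the SMILES: 12 C, 3 N, 7 O.
Implicit hydrogens by atom environment:
  5 × O: no H
  4 × C: no H
  3 × C (aromatic): no H
  2 × C: 2 H each → 4
  2 × O: 1 H each → 2
  1 × C: 3 H
  1 × C (aromatic): 1 H
  1 × C: 1 H
  1 × N: 2 H
  1 × N (aromatic): no H
  1 × N: no H
  Total hydrogens = 13.
Molecular formula: C12H13N3O7

C12H13N3O7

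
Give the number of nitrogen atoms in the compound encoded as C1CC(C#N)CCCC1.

The symbol for nitrogen appears 1 time in the SMILES.

1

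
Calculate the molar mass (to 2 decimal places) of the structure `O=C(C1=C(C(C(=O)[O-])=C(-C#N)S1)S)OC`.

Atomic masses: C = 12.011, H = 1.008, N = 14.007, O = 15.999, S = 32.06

Molecular formula: C8H4NO4S2-.
M = 8×12.011 + 4×1.008 + 1×14.007 + 4×15.999 + 2×32.06 = 242.24 g/mol.

242.24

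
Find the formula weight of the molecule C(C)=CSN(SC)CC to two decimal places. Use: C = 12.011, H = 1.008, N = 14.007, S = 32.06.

Molecular formula: C6H13NS2.
M = 6×12.011 + 13×1.008 + 1×14.007 + 2×32.06 = 163.30 g/mol.

163.30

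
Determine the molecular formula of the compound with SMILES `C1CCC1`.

Heavy atoms from the SMILES: 4 C.
Implicit hydrogens by atom environment:
  4 × C: 2 H each → 8
  Total hydrogens = 8.
Molecular formula: C4H8

C4H8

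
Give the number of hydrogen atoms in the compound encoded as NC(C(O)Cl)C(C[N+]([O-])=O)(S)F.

Hydrogens are implicit in SMILES; fill each atom to its normal valence:
  2 × C: 1 H each → 2
  1 × C: 2 H
  1 × C: no H
  1 × Cl: no H
  1 × F: no H
  1 × N: 2 H
  1 × N (charge +1): no H
  1 × O: 1 H
  1 × O: no H
  1 × O (charge -1): no H
  1 × S: 1 H
  Total hydrogens = 8.

8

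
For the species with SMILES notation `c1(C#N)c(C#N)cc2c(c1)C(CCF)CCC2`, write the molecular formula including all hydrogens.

Heavy atoms from the SMILES: 14 C, 1 F, 2 N.
Implicit hydrogens by atom environment:
  5 × C: 2 H each → 10
  4 × C (aromatic): no H
  2 × C (aromatic): 1 H each → 2
  2 × C: no H
  2 × N: no H
  1 × C: 1 H
  1 × F: no H
  Total hydrogens = 13.
Molecular formula: C14H13FN2

C14H13FN2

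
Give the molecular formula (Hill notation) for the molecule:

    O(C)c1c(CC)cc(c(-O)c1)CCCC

C13H20O2

Heavy atoms from the SMILES: 13 C, 2 O.
Implicit hydrogens by atom environment:
  4 × C: 2 H each → 8
  4 × C (aromatic): no H
  3 × C: 3 H each → 9
  2 × C (aromatic): 1 H each → 2
  1 × O: 1 H
  1 × O: no H
  Total hydrogens = 20.
Molecular formula: C13H20O2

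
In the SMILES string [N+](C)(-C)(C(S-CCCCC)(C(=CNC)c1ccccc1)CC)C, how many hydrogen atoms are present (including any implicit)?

35

Hydrogens are implicit in SMILES; fill each atom to its normal valence:
  6 × C: 3 H each → 18
  5 × C: 2 H each → 10
  5 × C (aromatic): 1 H each → 5
  2 × C: no H
  1 × C: 1 H
  1 × C (aromatic): no H
  1 × N: 1 H
  1 × N (charge +1): no H
  1 × S: no H
  Total hydrogens = 35.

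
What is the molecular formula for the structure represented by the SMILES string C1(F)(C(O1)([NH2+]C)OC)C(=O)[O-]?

Heavy atoms from the SMILES: 5 C, 1 F, 1 N, 4 O.
Implicit hydrogens by atom environment:
  3 × C: no H
  3 × O: no H
  2 × C: 3 H each → 6
  1 × F: no H
  1 × N (charge +1): 2 H
  1 × O (charge -1): no H
  Total hydrogens = 8.
Molecular formula: C5H8FNO4

C5H8FNO4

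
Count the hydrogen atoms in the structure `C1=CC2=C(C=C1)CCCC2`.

Hydrogens are implicit in SMILES; fill each atom to its normal valence:
  4 × C: 2 H each → 8
  4 × C (aromatic): 1 H each → 4
  2 × C (aromatic): no H
  Total hydrogens = 12.

12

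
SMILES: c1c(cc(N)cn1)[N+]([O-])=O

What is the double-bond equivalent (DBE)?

Molecular formula from the SMILES: C5H5N3O2.
DoU = (2C + 2 + N − H − X)/2 = (2·5 + 2 + 3 − 5 − 0)/2 = 10/2 = 5.
(Structurally: 1 ring(s) + 4 π bond(s) = 5.)

5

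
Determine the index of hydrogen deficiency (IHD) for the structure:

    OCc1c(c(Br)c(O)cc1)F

4

Molecular formula from the SMILES: C7H6BrFO2.
DoU = (2C + 2 + N − H − X)/2 = (2·7 + 2 + 0 − 6 − 2)/2 = 8/2 = 4.
(Structurally: 1 ring(s) + 3 π bond(s) = 4.)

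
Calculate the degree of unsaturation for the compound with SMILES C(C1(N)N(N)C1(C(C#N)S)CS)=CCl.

Molecular formula from the SMILES: C7H11ClN4S2.
DoU = (2C + 2 + N − H − X)/2 = (2·7 + 2 + 4 − 11 − 1)/2 = 8/2 = 4.
(Structurally: 1 ring(s) + 3 π bond(s) = 4.)

4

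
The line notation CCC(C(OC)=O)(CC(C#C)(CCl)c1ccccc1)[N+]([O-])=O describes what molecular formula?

C16H18ClNO4

Heavy atoms from the SMILES: 16 C, 1 Cl, 1 N, 4 O.
Implicit hydrogens by atom environment:
  5 × C (aromatic): 1 H each → 5
  4 × C: no H
  3 × C: 2 H each → 6
  3 × O: no H
  2 × C: 3 H each → 6
  1 × C: 1 H
  1 × C (aromatic): no H
  1 × Cl: no H
  1 × N (charge +1): no H
  1 × O (charge -1): no H
  Total hydrogens = 18.
Molecular formula: C16H18ClNO4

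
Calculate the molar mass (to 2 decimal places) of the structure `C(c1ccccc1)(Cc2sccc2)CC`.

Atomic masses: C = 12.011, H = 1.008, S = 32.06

216.34

Molecular formula: C14H16S.
M = 14×12.011 + 16×1.008 + 1×32.06 = 216.34 g/mol.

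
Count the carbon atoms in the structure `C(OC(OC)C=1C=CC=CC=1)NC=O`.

10

The symbol for carbon appears 10 times in the SMILES.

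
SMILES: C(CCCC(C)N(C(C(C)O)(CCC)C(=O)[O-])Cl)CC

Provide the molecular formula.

Heavy atoms from the SMILES: 15 C, 1 Cl, 1 N, 3 O.
Implicit hydrogens by atom environment:
  7 × C: 2 H each → 14
  4 × C: 3 H each → 12
  2 × C: 1 H each → 2
  2 × C: no H
  1 × Cl: no H
  1 × N: no H
  1 × O: 1 H
  1 × O: no H
  1 × O (charge -1): no H
  Total hydrogens = 29.
Net charge -1.
Molecular formula: C15H29ClNO3-

C15H29ClNO3-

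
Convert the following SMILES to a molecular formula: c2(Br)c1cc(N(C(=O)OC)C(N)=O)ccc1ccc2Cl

Heavy atoms from the SMILES: 1 Br, 13 C, 1 Cl, 2 N, 3 O.
Implicit hydrogens by atom environment:
  5 × C (aromatic): 1 H each → 5
  5 × C (aromatic): no H
  3 × O: no H
  2 × C: no H
  1 × Br: no H
  1 × C: 3 H
  1 × Cl: no H
  1 × N: 2 H
  1 × N: no H
  Total hydrogens = 10.
Molecular formula: C13H10BrClN2O3

C13H10BrClN2O3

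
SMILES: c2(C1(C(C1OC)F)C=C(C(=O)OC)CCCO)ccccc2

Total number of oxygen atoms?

The symbol for oxygen appears 4 times in the SMILES.

4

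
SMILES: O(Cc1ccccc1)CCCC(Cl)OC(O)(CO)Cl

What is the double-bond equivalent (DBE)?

4

Molecular formula from the SMILES: C13H18Cl2O4.
DoU = (2C + 2 + N − H − X)/2 = (2·13 + 2 + 0 − 18 − 2)/2 = 8/2 = 4.
(Structurally: 1 ring(s) + 3 π bond(s) = 4.)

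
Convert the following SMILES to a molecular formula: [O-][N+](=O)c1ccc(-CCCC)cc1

C10H13NO2

Heavy atoms from the SMILES: 10 C, 1 N, 2 O.
Implicit hydrogens by atom environment:
  4 × C (aromatic): 1 H each → 4
  3 × C: 2 H each → 6
  2 × C (aromatic): no H
  1 × C: 3 H
  1 × N (charge +1): no H
  1 × O: no H
  1 × O (charge -1): no H
  Total hydrogens = 13.
Molecular formula: C10H13NO2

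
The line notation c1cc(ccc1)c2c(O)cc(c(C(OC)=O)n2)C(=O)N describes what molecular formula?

C14H12N2O4

Heavy atoms from the SMILES: 14 C, 2 N, 4 O.
Implicit hydrogens by atom environment:
  6 × C (aromatic): 1 H each → 6
  5 × C (aromatic): no H
  3 × O: no H
  2 × C: no H
  1 × C: 3 H
  1 × N: 2 H
  1 × N (aromatic): no H
  1 × O: 1 H
  Total hydrogens = 12.
Molecular formula: C14H12N2O4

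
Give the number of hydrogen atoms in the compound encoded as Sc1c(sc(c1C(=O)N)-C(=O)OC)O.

7

Hydrogens are implicit in SMILES; fill each atom to its normal valence:
  4 × C (aromatic): no H
  3 × O: no H
  2 × C: no H
  1 × C: 3 H
  1 × N: 2 H
  1 × O: 1 H
  1 × S: 1 H
  1 × S (aromatic): no H
  Total hydrogens = 7.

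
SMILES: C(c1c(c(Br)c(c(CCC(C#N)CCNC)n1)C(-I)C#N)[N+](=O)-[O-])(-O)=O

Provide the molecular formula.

Heavy atoms from the SMILES: 1 Br, 15 C, 1 I, 5 N, 4 O.
Implicit hydrogens by atom environment:
  5 × C (aromatic): no H
  4 × C: 2 H each → 8
  3 × C: no H
  2 × C: 1 H each → 2
  2 × N: no H
  2 × O: no H
  1 × Br: no H
  1 × C: 3 H
  1 × I: no H
  1 × N: 1 H
  1 × N (aromatic): no H
  1 × N (charge +1): no H
  1 × O: 1 H
  1 × O (charge -1): no H
  Total hydrogens = 15.
Molecular formula: C15H15BrIN5O4

C15H15BrIN5O4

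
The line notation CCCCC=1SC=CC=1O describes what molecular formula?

Heavy atoms from the SMILES: 8 C, 1 O, 1 S.
Implicit hydrogens by atom environment:
  3 × C: 2 H each → 6
  2 × C (aromatic): 1 H each → 2
  2 × C (aromatic): no H
  1 × C: 3 H
  1 × O: 1 H
  1 × S (aromatic): no H
  Total hydrogens = 12.
Molecular formula: C8H12OS

C8H12OS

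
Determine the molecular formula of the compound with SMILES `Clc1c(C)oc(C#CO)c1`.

Heavy atoms from the SMILES: 7 C, 1 Cl, 2 O.
Implicit hydrogens by atom environment:
  3 × C (aromatic): no H
  2 × C: no H
  1 × C: 3 H
  1 × C (aromatic): 1 H
  1 × Cl: no H
  1 × O: 1 H
  1 × O (aromatic): no H
  Total hydrogens = 5.
Molecular formula: C7H5ClO2

C7H5ClO2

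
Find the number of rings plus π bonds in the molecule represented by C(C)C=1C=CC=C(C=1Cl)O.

4

Molecular formula from the SMILES: C8H9ClO.
DoU = (2C + 2 + N − H − X)/2 = (2·8 + 2 + 0 − 9 − 1)/2 = 8/2 = 4.
(Structurally: 1 ring(s) + 3 π bond(s) = 4.)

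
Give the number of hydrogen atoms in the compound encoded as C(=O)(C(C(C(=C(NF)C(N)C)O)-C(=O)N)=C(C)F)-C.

Hydrogens are implicit in SMILES; fill each atom to its normal valence:
  6 × C: no H
  3 × C: 3 H each → 9
  2 × C: 1 H each → 2
  2 × F: no H
  2 × N: 2 H each → 4
  2 × O: no H
  1 × N: 1 H
  1 × O: 1 H
  Total hydrogens = 17.

17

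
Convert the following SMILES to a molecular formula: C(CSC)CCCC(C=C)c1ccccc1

C15H22S

Heavy atoms from the SMILES: 15 C, 1 S.
Implicit hydrogens by atom environment:
  6 × C: 2 H each → 12
  5 × C (aromatic): 1 H each → 5
  2 × C: 1 H each → 2
  1 × C: 3 H
  1 × C (aromatic): no H
  1 × S: no H
  Total hydrogens = 22.
Molecular formula: C15H22S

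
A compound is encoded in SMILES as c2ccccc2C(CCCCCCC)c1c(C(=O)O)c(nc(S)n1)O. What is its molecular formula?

Heavy atoms from the SMILES: 19 C, 2 N, 3 O, 1 S.
Implicit hydrogens by atom environment:
  6 × C: 2 H each → 12
  5 × C (aromatic): 1 H each → 5
  5 × C (aromatic): no H
  2 × N (aromatic): no H
  2 × O: 1 H each → 2
  1 × C: 3 H
  1 × C: 1 H
  1 × C: no H
  1 × O: no H
  1 × S: 1 H
  Total hydrogens = 24.
Molecular formula: C19H24N2O3S

C19H24N2O3S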